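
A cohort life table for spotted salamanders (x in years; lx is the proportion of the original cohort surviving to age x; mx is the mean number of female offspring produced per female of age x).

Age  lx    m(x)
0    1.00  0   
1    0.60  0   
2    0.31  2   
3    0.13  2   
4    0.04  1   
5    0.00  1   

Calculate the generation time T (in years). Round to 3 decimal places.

lx·mx: 0, 0, 0.62, 0.26, 0.04, 0 → R0 = 0.92
x·lx·mx: 0, 0, 1.24, 0.78, 0.16, 0 → Σ = 2.18
T = 2.18 / 0.92 = 2.369565… → 2.370

2.370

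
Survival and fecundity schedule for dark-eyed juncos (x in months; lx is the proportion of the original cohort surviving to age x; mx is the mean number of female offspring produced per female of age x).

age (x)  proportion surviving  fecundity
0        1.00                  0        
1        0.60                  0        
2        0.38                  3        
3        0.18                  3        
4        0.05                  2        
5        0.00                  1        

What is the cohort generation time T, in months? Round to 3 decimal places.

lx·mx: 0, 0, 1.14, 0.54, 0.1, 0 → R0 = 1.78
x·lx·mx: 0, 0, 2.28, 1.62, 0.4, 0 → Σ = 4.3
T = 4.3 / 1.78 = 2.41573… → 2.416

2.416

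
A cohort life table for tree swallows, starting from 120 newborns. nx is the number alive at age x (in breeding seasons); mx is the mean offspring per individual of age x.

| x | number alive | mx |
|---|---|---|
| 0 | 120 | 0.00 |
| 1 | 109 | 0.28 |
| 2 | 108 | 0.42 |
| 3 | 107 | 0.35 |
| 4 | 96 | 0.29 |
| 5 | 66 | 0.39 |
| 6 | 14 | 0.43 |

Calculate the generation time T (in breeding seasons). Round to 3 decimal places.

2.948

lx = nx/n0 = nx/120: 1, 0.90833…, 0.9, 0.89167…, 0.8, 0.55, 0.11667…
lx·mx: 0, 0.254333…, 0.378, 0.312083…, 0.232, 0.2145, 0.050167… → R0 = 1.441083…
x·lx·mx: 0, 0.254333…, 0.756, 0.93625…, 0.928, 1.0725, 0.301… → Σ = 4.248083…
T = 4.248083… / 1.441083… = 2.94784… → 2.948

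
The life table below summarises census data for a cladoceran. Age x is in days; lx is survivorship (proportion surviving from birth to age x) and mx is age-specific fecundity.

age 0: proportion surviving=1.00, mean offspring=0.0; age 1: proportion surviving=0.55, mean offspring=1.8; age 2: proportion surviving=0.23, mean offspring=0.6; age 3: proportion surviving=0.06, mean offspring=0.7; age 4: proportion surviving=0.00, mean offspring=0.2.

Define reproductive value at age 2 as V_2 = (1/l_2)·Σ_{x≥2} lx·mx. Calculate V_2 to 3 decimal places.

lx·mx for x ≥ 2: 0.138, 0.042, 0 → sum = 0.18
V_2 = 0.18 / l_2 = 0.18 / 0.23 = 0.782609… → 0.783

0.783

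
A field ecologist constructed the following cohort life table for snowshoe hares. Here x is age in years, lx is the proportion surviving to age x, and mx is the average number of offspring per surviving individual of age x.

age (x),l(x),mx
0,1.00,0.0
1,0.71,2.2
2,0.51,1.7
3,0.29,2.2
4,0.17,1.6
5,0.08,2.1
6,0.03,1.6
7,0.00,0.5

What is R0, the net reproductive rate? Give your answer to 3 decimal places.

lx·mx by age: 0, 1.562, 0.867, 0.638, 0.272, 0.168, 0.048, 0
R0 = Σ lx·mx = 3.555 → 3.555

3.555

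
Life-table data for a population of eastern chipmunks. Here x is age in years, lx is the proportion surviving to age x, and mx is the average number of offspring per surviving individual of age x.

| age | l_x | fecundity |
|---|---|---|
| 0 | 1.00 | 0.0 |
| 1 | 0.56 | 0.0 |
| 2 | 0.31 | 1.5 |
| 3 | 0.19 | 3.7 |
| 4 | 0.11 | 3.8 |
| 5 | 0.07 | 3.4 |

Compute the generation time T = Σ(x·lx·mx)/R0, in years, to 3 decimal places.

3.235

lx·mx: 0, 0, 0.465, 0.703, 0.418, 0.238 → R0 = 1.824
x·lx·mx: 0, 0, 0.93, 2.109, 1.672, 1.19 → Σ = 5.901
T = 5.901 / 1.824 = 3.235197… → 3.235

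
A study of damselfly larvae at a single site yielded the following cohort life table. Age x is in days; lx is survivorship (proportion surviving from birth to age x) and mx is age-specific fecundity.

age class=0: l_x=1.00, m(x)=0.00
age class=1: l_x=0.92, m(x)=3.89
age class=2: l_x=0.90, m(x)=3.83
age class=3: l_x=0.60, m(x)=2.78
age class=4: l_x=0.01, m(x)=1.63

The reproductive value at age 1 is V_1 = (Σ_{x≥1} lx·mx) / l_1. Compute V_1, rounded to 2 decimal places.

9.47

lx·mx for x ≥ 1: 3.5788, 3.447, 1.668, 0.0163 → sum = 8.7101
V_1 = 8.7101 / l_1 = 8.7101 / 0.92 = 9.4675 → 9.47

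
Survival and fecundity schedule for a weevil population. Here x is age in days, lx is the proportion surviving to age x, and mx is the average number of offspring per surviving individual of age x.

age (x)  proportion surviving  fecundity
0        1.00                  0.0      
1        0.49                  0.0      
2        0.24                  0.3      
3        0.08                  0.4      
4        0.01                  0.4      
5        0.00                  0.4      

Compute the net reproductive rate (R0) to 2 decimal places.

lx·mx by age: 0, 0, 0.072, 0.032, 0.004, 0
R0 = Σ lx·mx = 0.108 → 0.11

0.11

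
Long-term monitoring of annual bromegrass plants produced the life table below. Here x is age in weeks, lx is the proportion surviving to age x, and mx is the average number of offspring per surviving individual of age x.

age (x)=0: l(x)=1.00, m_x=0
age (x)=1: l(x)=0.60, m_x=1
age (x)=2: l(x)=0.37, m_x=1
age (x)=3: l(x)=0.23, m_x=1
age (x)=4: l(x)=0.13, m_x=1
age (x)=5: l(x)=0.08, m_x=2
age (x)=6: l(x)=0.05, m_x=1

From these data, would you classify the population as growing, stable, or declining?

growing

R0 = Σ lx·mx = 0 + 0.6 + 0.37 + 0.23 + 0.13 + 0.16 + 0.05 = 1.54
R0 > 1, so the population is growing.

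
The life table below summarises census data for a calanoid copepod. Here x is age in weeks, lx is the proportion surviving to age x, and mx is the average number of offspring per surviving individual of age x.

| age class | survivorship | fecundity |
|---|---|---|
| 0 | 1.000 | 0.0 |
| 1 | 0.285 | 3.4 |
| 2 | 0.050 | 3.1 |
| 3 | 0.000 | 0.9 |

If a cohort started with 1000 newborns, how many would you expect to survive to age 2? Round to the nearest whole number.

Expected survivors = N0 · l_2 = 1000 × 0.050 = 50 → 50

50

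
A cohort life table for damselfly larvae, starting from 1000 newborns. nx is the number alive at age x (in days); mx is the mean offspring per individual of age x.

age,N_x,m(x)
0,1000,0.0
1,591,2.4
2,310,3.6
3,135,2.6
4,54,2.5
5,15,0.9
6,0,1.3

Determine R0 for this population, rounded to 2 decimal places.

lx = nx/n0 = nx/1000: 1, 0.591, 0.31, 0.135, 0.054, 0.015, 0
lx·mx by age: 0, 1.4184, 1.116, 0.351, 0.135, 0.0135, 0
R0 = Σ lx·mx = 3.0339 → 3.03

3.03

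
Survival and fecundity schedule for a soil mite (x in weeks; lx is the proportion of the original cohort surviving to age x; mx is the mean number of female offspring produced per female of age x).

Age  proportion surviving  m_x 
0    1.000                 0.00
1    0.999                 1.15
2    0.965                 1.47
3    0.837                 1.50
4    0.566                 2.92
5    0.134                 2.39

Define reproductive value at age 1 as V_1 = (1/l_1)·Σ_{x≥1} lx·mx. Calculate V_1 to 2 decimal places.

5.80

lx·mx for x ≥ 1: 1.14885, 1.41855, 1.2555, 1.65272, 0.32026 → sum = 5.79588
V_1 = 5.79588 / l_1 = 5.79588 / 0.999 = 5.801682… → 5.80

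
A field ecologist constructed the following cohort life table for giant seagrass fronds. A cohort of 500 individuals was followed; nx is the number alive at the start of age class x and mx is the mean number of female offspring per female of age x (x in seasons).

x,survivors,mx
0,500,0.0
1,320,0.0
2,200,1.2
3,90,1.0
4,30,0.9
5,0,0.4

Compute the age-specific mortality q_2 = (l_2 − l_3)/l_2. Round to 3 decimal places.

lx = nx/n0 = nx/500: 1, 0.64, 0.4, 0.18, 0.06, 0
q_2 = (l_2 − l_3) / l_2 = (0.4 − 0.18) / 0.4
     = 0.22 / 0.4 = 0.55 → 0.550

0.550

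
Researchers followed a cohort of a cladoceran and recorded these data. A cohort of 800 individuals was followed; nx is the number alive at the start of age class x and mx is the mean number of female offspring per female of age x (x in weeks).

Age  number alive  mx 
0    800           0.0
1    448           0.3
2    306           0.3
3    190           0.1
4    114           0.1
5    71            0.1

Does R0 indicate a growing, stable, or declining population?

declining

lx = nx/n0 = nx/800: 1, 0.56, 0.3825, 0.2375, 0.1425, 0.08875
R0 = Σ lx·mx = 0 + 0.168 + 0.11475 + 0.02375 + 0.01425 + 0.008875 = 0.329625
R0 < 1, so the population is declining.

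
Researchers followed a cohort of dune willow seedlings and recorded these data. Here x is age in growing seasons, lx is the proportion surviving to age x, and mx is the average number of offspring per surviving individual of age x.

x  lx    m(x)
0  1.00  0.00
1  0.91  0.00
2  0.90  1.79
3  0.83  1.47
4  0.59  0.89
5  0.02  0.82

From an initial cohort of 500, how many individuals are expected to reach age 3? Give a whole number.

Expected survivors = N0 · l_3 = 500 × 0.83 = 415 → 415

415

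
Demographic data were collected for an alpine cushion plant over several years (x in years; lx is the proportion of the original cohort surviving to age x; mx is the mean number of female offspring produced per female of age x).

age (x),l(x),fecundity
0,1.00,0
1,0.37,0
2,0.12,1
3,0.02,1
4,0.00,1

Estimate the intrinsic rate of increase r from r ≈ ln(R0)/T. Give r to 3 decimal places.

-0.918

R0 = Σ lx·mx = 0 + 0 + 0.12 + 0.02 + 0 = 0.14
Σ x·lx·mx = 0.3; T = 0.3/0.14 = 2.14286…
r ≈ ln(R0)/T = ln(0.14)/2.14286… = -0.91752… → -0.918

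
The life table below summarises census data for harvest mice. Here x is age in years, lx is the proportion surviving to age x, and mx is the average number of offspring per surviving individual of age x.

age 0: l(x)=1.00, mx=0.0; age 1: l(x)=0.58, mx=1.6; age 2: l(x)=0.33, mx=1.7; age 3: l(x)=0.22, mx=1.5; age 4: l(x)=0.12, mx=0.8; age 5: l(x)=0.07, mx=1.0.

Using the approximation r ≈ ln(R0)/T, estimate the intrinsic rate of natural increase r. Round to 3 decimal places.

R0 = Σ lx·mx = 0 + 0.928 + 0.561 + 0.33 + 0.096 + 0.07 = 1.985
Σ x·lx·mx = 3.774; T = 3.774/1.985 = 1.90126…
r ≈ ln(R0)/T = ln(1.985)/1.90126… = 0.36061… → 0.361

0.361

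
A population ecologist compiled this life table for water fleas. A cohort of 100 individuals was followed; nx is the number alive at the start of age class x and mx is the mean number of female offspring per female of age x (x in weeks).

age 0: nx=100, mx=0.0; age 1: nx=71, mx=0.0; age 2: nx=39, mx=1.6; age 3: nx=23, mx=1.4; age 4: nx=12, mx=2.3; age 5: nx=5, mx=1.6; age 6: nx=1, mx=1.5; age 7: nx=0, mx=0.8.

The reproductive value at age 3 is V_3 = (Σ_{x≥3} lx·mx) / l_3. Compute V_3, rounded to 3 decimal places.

3.013

lx = nx/n0 = nx/100: 1, 0.71, 0.39, 0.23, 0.12, 0.05, 0.01, 0
lx·mx for x ≥ 3: 0.322, 0.276, 0.08, 0.015, 0 → sum = 0.693
V_3 = 0.693 / l_3 = 0.693 / 0.23 = 3.013043… → 3.013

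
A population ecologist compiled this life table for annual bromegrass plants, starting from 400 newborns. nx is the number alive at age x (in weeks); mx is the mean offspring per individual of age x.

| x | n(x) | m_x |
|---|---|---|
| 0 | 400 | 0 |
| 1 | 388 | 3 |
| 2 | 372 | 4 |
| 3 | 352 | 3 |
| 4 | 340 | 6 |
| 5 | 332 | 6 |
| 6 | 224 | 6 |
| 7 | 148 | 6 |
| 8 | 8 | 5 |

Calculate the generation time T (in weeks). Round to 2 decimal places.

4.00

lx = nx/n0 = nx/400: 1, 0.97, 0.93, 0.88, 0.85, 0.83, 0.56, 0.37, 0.02
lx·mx: 0, 2.91, 3.72, 2.64, 5.1, 4.98, 3.36, 2.22, 0.1 → R0 = 25.03
x·lx·mx: 0, 2.91, 7.44, 7.92, 20.4, 24.9, 20.16, 15.54, 0.8 → Σ = 100.07
T = 100.07 / 25.03 = 3.998002… → 4.00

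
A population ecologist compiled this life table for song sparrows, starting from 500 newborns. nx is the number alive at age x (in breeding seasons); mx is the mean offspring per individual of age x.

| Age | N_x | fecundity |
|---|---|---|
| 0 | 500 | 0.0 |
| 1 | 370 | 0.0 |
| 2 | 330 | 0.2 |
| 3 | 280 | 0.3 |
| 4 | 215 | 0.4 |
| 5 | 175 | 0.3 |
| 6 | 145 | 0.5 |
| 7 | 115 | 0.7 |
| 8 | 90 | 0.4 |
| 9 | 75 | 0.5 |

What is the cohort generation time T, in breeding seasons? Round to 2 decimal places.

5.08

lx = nx/n0 = nx/500: 1, 0.74, 0.66, 0.56, 0.43, 0.35, 0.29, 0.23, 0.18, 0.15
lx·mx: 0, 0, 0.132, 0.168, 0.172, 0.105, 0.145, 0.161, 0.072, 0.075 → R0 = 1.03
x·lx·mx: 0, 0, 0.264, 0.504, 0.688, 0.525, 0.87, 1.127, 0.576, 0.675 → Σ = 5.229
T = 5.229 / 1.03 = 5.076699… → 5.08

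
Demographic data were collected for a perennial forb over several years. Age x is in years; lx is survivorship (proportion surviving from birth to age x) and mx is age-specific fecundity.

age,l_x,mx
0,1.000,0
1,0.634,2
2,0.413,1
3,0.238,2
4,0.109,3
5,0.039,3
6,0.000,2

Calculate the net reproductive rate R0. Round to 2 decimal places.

lx·mx by age: 0, 1.268, 0.413, 0.476, 0.327, 0.117, 0
R0 = Σ lx·mx = 2.601 → 2.60

2.60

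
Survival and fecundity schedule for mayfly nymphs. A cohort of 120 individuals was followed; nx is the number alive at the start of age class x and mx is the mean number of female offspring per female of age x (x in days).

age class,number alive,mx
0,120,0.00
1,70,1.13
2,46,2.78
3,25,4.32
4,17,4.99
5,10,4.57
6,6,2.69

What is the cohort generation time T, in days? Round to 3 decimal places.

2.867

lx = nx/n0 = nx/120: 1, 0.58333…, 0.38333…, 0.20833…, 0.14167…, 0.08333…, 0.05
lx·mx: 0, 0.659167…, 1.065667…, 0.9…, 0.706917…, 0.380833…, 0.1345 → R0 = 3.847083…
x·lx·mx: 0, 0.659167…, 2.131333…, 2.7…, 2.827667…, 1.904167…, 0.807 → Σ = 11.029333…
T = 11.029333… / 3.847083… = 2.866934… → 2.867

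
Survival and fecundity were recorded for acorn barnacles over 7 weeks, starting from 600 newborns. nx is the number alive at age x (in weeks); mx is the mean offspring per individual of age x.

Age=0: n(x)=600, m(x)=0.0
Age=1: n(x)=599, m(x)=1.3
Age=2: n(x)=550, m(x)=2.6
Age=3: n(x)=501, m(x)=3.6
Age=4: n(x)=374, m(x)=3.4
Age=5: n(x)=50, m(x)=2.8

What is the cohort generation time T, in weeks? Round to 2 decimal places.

2.74

lx = nx/n0 = nx/600: 1, 0.99833…, 0.91667…, 0.835, 0.62333…, 0.08333…
lx·mx: 0, 1.297833…, 2.383333…, 3.006, 2.119333…, 0.233333… → R0 = 9.039833…
x·lx·mx: 0, 1.297833…, 4.766667…, 9.018, 8.477333…, 1.166667… → Σ = 24.7265…
T = 24.7265… / 9.039833… = 2.735283… → 2.74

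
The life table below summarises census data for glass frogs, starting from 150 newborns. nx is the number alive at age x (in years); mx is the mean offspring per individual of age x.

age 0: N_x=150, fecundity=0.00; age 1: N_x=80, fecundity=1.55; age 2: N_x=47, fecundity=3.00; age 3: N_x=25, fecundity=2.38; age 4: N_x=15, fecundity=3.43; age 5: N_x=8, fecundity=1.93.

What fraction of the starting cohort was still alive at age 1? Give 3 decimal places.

0.533

l_1 = n_1/n_0 = 80/150 = 0.533333… → 0.533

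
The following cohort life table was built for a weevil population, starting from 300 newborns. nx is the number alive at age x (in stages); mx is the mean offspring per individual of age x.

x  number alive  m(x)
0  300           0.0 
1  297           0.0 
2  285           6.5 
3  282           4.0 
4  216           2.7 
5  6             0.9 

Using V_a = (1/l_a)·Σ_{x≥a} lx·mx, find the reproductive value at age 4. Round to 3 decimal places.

2.725

lx = nx/n0 = nx/300: 1, 0.99, 0.95, 0.94, 0.72, 0.02
lx·mx for x ≥ 4: 1.944, 0.018 → sum = 1.962
V_4 = 1.962 / l_4 = 1.962 / 0.72 = 2.725 → 2.725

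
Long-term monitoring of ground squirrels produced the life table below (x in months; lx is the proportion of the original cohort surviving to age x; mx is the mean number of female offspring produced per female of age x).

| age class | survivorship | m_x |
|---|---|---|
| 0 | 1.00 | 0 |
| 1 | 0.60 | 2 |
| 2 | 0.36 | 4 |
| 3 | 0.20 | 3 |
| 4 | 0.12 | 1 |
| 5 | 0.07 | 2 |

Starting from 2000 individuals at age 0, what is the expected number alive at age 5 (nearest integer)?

140

Expected survivors = N0 · l_5 = 2000 × 0.07 = 140 → 140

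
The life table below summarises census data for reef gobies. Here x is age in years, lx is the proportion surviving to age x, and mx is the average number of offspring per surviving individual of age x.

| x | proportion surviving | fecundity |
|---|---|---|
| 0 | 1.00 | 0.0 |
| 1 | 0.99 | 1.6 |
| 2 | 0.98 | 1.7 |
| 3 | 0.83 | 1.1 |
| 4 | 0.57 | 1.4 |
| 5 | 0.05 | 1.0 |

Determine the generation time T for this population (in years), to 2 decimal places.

2.21

lx·mx: 0, 1.584, 1.666, 0.913, 0.798, 0.05 → R0 = 5.011
x·lx·mx: 0, 1.584, 3.332, 2.739, 3.192, 0.25 → Σ = 11.097
T = 11.097 / 5.011 = 2.214528… → 2.21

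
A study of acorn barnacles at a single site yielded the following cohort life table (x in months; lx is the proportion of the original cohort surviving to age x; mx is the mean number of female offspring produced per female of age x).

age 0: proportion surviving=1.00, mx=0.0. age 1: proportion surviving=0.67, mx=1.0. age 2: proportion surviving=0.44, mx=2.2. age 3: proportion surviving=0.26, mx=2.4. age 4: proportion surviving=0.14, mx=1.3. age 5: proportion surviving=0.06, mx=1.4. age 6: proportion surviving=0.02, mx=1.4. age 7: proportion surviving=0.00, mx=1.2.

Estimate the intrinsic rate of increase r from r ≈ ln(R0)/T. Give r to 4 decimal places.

R0 = Σ lx·mx = 0 + 0.67 + 0.968 + 0.624 + 0.182 + 0.084 + 0.028 + 0 = 2.556
Σ x·lx·mx = 5.794; T = 5.794/2.556 = 2.26682…
r ≈ ln(R0)/T = ln(2.556)/2.26682… = 0.413991… → 0.4140

0.4140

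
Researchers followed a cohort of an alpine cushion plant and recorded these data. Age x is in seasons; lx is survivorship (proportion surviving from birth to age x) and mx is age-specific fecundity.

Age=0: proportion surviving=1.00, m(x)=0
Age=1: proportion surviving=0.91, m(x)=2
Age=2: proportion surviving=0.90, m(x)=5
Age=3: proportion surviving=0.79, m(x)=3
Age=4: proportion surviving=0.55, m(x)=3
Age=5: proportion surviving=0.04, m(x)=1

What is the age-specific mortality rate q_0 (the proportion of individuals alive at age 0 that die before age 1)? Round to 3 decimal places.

0.090

q_0 = (l_0 − l_1) / l_0 = (1 − 0.91) / 1
     = 0.09 / 1 = 0.09 → 0.090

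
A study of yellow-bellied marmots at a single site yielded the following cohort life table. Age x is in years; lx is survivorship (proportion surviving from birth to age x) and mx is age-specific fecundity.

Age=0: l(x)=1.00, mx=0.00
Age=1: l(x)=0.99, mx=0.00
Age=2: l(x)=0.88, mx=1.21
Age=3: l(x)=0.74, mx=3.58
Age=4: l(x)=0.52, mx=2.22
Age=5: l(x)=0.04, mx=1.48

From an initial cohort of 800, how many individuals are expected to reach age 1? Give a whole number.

Expected survivors = N0 · l_1 = 800 × 0.99 = 792 → 792

792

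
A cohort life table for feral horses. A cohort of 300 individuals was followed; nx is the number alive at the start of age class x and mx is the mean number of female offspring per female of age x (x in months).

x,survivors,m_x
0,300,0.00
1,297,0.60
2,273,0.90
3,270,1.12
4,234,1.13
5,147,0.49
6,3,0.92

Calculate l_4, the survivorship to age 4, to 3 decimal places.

0.780

l_4 = n_4/n_0 = 234/300 = 0.78 → 0.780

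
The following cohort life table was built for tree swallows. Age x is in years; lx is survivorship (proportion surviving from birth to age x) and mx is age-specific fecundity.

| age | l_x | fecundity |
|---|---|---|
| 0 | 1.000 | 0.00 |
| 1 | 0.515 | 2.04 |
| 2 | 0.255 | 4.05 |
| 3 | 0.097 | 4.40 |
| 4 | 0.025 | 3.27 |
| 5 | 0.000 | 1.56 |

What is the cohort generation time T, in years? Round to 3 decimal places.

lx·mx: 0, 1.0506, 1.03275, 0.4268, 0.08175, 0 → R0 = 2.5919
x·lx·mx: 0, 1.0506, 2.0655, 1.2804, 0.327, 0 → Σ = 4.7235
T = 4.7235 / 2.5919 = 1.822408… → 1.822

1.822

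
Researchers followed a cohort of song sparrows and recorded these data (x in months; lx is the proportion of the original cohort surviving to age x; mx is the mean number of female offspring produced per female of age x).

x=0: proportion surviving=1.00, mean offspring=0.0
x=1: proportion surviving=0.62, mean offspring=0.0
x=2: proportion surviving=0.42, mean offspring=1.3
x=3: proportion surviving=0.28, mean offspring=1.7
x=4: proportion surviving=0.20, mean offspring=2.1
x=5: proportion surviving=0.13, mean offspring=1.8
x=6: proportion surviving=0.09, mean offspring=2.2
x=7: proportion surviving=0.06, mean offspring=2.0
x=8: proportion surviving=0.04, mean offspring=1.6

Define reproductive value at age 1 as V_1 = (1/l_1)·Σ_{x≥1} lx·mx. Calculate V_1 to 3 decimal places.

3.319

lx·mx for x ≥ 1: 0, 0.546, 0.476, 0.42, 0.234, 0.198, 0.12, 0.064 → sum = 2.058
V_1 = 2.058 / l_1 = 2.058 / 0.62 = 3.319355… → 3.319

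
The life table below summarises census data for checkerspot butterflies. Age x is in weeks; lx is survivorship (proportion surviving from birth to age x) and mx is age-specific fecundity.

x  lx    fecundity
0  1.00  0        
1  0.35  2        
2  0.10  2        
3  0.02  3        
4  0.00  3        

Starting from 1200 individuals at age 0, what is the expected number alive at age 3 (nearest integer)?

24

Expected survivors = N0 · l_3 = 1200 × 0.02 = 24 → 24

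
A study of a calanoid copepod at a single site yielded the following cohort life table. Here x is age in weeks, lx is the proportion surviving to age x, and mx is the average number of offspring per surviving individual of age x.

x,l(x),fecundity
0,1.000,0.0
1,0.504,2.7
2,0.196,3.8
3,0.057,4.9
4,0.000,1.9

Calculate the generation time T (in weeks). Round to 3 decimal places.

lx·mx: 0, 1.3608, 0.7448, 0.2793, 0 → R0 = 2.3849
x·lx·mx: 0, 1.3608, 1.4896, 0.8379, 0 → Σ = 3.6883
T = 3.6883 / 2.3849 = 1.546522… → 1.547

1.547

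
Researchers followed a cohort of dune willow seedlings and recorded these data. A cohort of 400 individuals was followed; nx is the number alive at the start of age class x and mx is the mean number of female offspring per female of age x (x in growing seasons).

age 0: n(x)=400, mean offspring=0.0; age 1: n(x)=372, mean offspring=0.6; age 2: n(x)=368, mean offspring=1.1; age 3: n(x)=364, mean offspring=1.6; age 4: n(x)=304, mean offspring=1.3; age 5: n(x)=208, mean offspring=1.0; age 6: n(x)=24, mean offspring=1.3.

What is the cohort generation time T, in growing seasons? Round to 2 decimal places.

lx = nx/n0 = nx/400: 1, 0.93, 0.92, 0.91, 0.76, 0.52, 0.06
lx·mx: 0, 0.558, 1.012, 1.456, 0.988, 0.52, 0.078 → R0 = 4.612
x·lx·mx: 0, 0.558, 2.024, 4.368, 3.952, 2.6, 0.468 → Σ = 13.97
T = 13.97 / 4.612 = 3.029055… → 3.03

3.03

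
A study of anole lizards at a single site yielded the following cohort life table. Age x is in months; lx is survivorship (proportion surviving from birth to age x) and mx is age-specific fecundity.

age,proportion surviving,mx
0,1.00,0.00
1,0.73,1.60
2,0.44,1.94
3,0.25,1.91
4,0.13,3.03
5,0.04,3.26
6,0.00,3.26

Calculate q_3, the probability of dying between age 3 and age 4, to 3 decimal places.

q_3 = (l_3 − l_4) / l_3 = (0.25 − 0.13) / 0.25
     = 0.12 / 0.25 = 0.48 → 0.480

0.480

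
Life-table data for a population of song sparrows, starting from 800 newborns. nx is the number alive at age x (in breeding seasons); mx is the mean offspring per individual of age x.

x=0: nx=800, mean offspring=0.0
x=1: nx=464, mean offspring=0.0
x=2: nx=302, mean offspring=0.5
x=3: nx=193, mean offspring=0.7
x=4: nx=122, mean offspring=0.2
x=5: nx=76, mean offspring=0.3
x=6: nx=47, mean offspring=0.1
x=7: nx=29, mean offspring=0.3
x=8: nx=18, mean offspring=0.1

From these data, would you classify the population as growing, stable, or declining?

declining

lx = nx/n0 = nx/800: 1, 0.58, 0.3775, 0.24125, 0.1525, 0.095, 0.05875, 0.03625, 0.0225
R0 = Σ lx·mx = 0 + 0 + 0.18875 + 0.168875 + 0.0305 + 0.0285 + 0.005875 + 0.010875 + 0.00225 = 0.435625
R0 < 1, so the population is declining.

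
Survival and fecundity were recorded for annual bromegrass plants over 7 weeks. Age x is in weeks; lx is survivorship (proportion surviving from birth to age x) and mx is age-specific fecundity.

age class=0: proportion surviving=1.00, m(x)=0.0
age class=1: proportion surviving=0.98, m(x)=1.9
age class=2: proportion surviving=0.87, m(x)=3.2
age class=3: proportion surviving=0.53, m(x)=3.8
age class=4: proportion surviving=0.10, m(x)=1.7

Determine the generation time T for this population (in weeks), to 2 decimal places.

lx·mx: 0, 1.862, 2.784, 2.014, 0.17 → R0 = 6.83
x·lx·mx: 0, 1.862, 5.568, 6.042, 0.68 → Σ = 14.152
T = 14.152 / 6.83 = 2.072035… → 2.07

2.07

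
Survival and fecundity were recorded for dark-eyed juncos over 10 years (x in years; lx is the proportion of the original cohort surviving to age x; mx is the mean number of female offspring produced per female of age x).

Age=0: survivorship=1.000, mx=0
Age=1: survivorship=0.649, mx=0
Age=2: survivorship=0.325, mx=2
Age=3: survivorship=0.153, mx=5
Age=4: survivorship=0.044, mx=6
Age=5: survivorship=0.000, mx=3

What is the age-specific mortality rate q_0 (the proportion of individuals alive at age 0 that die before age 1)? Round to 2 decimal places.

q_0 = (l_0 − l_1) / l_0 = (1 − 0.649) / 1
     = 0.351 / 1 = 0.351 → 0.35

0.35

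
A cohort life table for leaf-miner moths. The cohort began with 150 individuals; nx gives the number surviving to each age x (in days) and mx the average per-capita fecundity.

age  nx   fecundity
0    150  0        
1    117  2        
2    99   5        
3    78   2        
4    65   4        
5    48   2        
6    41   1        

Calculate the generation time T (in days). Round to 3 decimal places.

lx = nx/n0 = nx/150: 1, 0.78, 0.66, 0.52, 0.43333…, 0.32, 0.27333…
lx·mx: 0, 1.56, 3.3, 1.04, 1.733333…, 0.64, 0.273333… → R0 = 8.546667…
x·lx·mx: 0, 1.56, 6.6, 3.12, 6.933333…, 3.2, 1.64… → Σ = 23.053333…
T = 23.053333… / 8.546667… = 2.697348… → 2.697

2.697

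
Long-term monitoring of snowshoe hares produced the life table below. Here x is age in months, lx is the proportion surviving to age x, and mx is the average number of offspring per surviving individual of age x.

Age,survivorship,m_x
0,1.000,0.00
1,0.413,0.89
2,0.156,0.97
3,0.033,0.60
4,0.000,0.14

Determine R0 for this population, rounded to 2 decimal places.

0.54

lx·mx by age: 0, 0.36757, 0.15132, 0.0198, 0
R0 = Σ lx·mx = 0.53869 → 0.54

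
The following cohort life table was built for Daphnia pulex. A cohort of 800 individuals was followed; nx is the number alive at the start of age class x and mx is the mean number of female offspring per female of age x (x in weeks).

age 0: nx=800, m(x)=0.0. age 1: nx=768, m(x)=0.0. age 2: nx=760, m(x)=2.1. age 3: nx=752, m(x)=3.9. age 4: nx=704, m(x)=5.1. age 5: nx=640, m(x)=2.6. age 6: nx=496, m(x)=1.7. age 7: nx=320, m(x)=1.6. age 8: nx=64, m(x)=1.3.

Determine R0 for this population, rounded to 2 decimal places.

14.03

lx = nx/n0 = nx/800: 1, 0.96, 0.95, 0.94, 0.88, 0.8, 0.62, 0.4, 0.08
lx·mx by age: 0, 0, 1.995, 3.666, 4.488, 2.08, 1.054, 0.64, 0.104
R0 = Σ lx·mx = 14.027 → 14.03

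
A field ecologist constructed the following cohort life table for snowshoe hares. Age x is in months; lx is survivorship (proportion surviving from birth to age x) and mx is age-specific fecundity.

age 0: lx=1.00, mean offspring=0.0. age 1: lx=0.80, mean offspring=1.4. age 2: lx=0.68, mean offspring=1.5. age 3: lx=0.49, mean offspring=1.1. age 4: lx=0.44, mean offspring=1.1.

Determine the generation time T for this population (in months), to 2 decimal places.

2.12

lx·mx: 0, 1.12, 1.02, 0.539, 0.484 → R0 = 3.163
x·lx·mx: 0, 1.12, 2.04, 1.617, 1.936 → Σ = 6.713
T = 6.713 / 3.163 = 2.122352… → 2.12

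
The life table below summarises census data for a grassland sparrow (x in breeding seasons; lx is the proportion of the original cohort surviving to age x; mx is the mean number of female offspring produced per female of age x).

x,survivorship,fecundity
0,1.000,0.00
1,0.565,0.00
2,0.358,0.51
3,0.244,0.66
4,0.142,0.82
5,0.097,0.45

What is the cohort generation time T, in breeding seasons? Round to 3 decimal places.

lx·mx: 0, 0, 0.18258, 0.16104, 0.11644, 0.04365 → R0 = 0.50371
x·lx·mx: 0, 0, 0.36516, 0.48312, 0.46576, 0.21825 → Σ = 1.53229
T = 1.53229 / 0.50371 = 3.042008… → 3.042

3.042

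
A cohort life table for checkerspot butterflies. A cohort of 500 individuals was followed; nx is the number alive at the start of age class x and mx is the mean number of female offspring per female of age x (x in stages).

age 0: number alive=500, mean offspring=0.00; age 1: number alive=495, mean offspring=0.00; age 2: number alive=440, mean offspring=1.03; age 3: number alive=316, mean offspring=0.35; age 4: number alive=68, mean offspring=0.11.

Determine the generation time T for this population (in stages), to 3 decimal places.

2.220

lx = nx/n0 = nx/500: 1, 0.99, 0.88, 0.632, 0.136
lx·mx: 0, 0, 0.9064, 0.2212, 0.01496 → R0 = 1.14256
x·lx·mx: 0, 0, 1.8128, 0.6636, 0.05984 → Σ = 2.53624
T = 2.53624 / 1.14256 = 2.219787… → 2.220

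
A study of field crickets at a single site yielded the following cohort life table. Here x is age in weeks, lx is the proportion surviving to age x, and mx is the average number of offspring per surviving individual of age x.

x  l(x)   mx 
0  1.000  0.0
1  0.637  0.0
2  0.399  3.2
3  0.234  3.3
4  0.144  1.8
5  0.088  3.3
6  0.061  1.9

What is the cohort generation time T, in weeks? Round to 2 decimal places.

lx·mx: 0, 0, 1.2768, 0.7722, 0.2592, 0.2904, 0.1159 → R0 = 2.7145
x·lx·mx: 0, 0, 2.5536, 2.3166, 1.0368, 1.452, 0.6954 → Σ = 8.0544
T = 8.0544 / 2.7145 = 2.967176… → 2.97

2.97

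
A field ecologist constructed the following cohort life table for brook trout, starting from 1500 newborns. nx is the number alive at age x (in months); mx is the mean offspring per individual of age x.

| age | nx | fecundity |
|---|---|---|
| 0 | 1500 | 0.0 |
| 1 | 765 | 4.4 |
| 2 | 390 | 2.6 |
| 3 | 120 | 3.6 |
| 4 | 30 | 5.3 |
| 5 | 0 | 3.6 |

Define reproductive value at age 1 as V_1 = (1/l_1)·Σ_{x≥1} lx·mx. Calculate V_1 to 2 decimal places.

lx = nx/n0 = nx/1500: 1, 0.51, 0.26, 0.08, 0.02, 0
lx·mx for x ≥ 1: 2.244, 0.676, 0.288, 0.106, 0 → sum = 3.314
V_1 = 3.314 / l_1 = 3.314 / 0.51 = 6.498039… → 6.50

6.50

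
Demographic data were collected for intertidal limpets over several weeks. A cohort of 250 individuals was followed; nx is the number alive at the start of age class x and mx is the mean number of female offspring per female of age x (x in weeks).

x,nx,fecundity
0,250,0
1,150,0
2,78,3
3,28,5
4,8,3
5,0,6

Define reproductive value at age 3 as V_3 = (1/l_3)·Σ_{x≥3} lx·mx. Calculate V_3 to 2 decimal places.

lx = nx/n0 = nx/250: 1, 0.6, 0.312, 0.112, 0.032, 0
lx·mx for x ≥ 3: 0.56, 0.096, 0 → sum = 0.656
V_3 = 0.656 / l_3 = 0.656 / 0.112 = 5.857143… → 5.86

5.86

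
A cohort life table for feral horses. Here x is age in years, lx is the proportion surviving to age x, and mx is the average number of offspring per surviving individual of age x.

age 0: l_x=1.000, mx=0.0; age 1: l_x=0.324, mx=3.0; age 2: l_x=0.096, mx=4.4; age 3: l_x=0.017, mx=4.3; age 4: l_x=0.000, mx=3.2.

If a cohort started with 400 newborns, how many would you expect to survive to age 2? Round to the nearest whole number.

38

Expected survivors = N0 · l_2 = 400 × 0.096 = 38.4 → 38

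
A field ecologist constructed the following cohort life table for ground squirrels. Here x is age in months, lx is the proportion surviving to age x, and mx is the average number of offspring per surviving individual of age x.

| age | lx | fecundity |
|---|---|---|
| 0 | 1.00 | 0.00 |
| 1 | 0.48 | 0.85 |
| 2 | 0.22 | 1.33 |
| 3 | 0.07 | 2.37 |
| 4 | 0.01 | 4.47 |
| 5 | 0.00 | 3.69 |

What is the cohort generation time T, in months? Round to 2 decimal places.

1.83

lx·mx: 0, 0.408, 0.2926, 0.1659, 0.0447, 0 → R0 = 0.9112
x·lx·mx: 0, 0.408, 0.5852, 0.4977, 0.1788, 0 → Σ = 1.6697
T = 1.6697 / 0.9112 = 1.832419… → 1.83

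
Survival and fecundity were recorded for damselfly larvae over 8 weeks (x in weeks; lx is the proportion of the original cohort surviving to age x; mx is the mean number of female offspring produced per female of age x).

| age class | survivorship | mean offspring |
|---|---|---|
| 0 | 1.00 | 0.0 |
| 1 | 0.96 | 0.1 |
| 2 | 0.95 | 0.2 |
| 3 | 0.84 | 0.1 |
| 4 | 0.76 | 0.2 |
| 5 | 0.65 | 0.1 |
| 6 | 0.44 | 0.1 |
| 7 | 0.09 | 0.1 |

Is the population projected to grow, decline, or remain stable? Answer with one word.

declining

R0 = Σ lx·mx = 0 + 0.096 + 0.19 + 0.084 + 0.152 + 0.065 + 0.044 + 0.009 = 0.64
R0 < 1, so the population is declining.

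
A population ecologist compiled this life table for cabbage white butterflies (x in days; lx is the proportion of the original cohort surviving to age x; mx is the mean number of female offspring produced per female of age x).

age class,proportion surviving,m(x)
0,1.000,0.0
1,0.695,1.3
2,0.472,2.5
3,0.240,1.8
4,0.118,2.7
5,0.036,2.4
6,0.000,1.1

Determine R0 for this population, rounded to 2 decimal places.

lx·mx by age: 0, 0.9035, 1.18, 0.432, 0.3186, 0.0864, 0
R0 = Σ lx·mx = 2.9205 → 2.92

2.92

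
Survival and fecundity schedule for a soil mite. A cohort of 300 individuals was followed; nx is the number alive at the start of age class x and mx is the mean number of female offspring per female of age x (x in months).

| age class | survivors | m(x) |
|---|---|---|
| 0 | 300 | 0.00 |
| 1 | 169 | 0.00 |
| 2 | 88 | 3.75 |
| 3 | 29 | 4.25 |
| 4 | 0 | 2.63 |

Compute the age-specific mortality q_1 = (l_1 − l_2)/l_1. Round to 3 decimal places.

0.479

lx = nx/n0 = nx/300: 1, 0.56333…, 0.29333…, 0.09667…, 0
q_1 = (l_1 − l_2) / l_1 = (0.563333… − 0.293333…) / 0.563333…
     = 0.27… / 0.563333… = 0.47929… → 0.479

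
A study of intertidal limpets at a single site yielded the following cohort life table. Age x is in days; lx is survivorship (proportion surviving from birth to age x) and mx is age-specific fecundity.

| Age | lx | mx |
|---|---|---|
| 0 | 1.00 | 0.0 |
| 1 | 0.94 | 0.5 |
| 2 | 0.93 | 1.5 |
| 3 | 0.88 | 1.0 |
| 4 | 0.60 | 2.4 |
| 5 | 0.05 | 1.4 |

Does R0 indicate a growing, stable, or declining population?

growing

R0 = Σ lx·mx = 0 + 0.47 + 1.395 + 0.88 + 1.44 + 0.07 = 4.255
R0 > 1, so the population is growing.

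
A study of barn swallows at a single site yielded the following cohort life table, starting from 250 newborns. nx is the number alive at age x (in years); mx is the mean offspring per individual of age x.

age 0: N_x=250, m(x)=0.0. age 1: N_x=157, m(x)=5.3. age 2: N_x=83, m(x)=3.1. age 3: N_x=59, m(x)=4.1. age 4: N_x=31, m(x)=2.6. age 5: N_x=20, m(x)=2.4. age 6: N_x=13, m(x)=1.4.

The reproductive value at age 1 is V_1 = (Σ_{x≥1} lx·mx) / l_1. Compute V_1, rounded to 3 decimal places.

9.415

lx = nx/n0 = nx/250: 1, 0.628, 0.332, 0.236, 0.124, 0.08, 0.052
lx·mx for x ≥ 1: 3.3284, 1.0292, 0.9676, 0.3224, 0.192, 0.0728 → sum = 5.9124
V_1 = 5.9124 / l_1 = 5.9124 / 0.628 = 9.41465… → 9.415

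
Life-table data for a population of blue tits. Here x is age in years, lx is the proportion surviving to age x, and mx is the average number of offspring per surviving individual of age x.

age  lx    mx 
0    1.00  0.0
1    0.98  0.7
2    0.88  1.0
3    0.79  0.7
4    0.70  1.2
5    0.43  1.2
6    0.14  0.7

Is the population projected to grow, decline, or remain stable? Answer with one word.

growing

R0 = Σ lx·mx = 0 + 0.686 + 0.88 + 0.553 + 0.84 + 0.516 + 0.098 = 3.573
R0 > 1, so the population is growing.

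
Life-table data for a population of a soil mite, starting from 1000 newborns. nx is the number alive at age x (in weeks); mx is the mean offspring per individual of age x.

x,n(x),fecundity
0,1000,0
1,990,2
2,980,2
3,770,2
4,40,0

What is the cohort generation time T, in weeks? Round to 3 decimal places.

lx = nx/n0 = nx/1000: 1, 0.99, 0.98, 0.77, 0.04
lx·mx: 0, 1.98, 1.96, 1.54, 0 → R0 = 5.48
x·lx·mx: 0, 1.98, 3.92, 4.62, 0 → Σ = 10.52
T = 10.52 / 5.48 = 1.919708… → 1.920

1.920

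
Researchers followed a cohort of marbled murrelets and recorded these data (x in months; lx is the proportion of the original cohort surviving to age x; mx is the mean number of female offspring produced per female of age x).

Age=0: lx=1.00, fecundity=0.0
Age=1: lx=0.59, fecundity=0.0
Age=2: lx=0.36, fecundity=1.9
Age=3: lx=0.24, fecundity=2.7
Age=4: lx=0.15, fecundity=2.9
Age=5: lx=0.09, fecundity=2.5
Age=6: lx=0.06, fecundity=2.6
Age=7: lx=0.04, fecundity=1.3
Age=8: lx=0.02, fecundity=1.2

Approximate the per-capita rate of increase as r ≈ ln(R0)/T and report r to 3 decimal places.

0.232

R0 = Σ lx·mx = 0 + 0 + 0.684 + 0.648 + 0.435 + 0.225 + 0.156 + 0.052 + 0.024 = 2.224
Σ x·lx·mx = 7.669; T = 7.669/2.224 = 3.44829…
r ≈ ln(R0)/T = ln(2.224)/3.44829… = 0.2318… → 0.232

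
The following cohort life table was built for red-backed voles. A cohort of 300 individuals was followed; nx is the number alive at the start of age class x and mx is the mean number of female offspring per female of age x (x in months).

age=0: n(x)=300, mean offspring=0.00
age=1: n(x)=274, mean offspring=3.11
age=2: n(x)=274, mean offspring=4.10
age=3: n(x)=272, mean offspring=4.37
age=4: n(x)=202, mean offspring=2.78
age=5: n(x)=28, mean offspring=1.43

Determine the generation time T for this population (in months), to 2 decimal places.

2.42

lx = nx/n0 = nx/300: 1, 0.91333…, 0.91333…, 0.90667…, 0.67333…, 0.09333…
lx·mx: 0, 2.840467…, 3.744667…, 3.962133…, 1.871867…, 0.133467… → R0 = 12.5526…
x·lx·mx: 0, 2.840467…, 7.489333…, 11.8864…, 7.487467…, 0.667333… → Σ = 30.371…
T = 30.371… / 12.5526… = 2.419499… → 2.42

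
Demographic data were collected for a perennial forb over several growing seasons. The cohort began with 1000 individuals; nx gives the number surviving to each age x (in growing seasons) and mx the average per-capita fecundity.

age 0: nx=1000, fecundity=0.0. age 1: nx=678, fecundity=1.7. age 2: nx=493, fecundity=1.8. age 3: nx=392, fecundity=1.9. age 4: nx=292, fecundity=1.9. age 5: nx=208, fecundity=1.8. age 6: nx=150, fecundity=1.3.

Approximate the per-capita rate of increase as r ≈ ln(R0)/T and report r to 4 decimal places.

0.5113

lx = nx/n0 = nx/1000: 1, 0.678, 0.493, 0.392, 0.292, 0.208, 0.15
R0 = Σ lx·mx = 0 + 1.1526 + 0.8874 + 0.7448 + 0.5548 + 0.3744 + 0.195 = 3.909
Σ x·lx·mx = 10.423; T = 10.423/3.909 = 2.66641…
r ≈ ln(R0)/T = ln(3.909)/2.66641… = 0.51128… → 0.5113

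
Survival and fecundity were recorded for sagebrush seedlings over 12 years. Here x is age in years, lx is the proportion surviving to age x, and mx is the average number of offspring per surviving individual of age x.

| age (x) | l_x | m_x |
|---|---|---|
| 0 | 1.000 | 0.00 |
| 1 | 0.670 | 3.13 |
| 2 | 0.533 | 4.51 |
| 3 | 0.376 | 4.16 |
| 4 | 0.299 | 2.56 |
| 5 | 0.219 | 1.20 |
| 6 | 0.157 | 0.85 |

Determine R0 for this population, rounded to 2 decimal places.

7.23

lx·mx by age: 0, 2.0971, 2.40383, 1.56416, 0.76544, 0.2628, 0.13345
R0 = Σ lx·mx = 7.22678 → 7.23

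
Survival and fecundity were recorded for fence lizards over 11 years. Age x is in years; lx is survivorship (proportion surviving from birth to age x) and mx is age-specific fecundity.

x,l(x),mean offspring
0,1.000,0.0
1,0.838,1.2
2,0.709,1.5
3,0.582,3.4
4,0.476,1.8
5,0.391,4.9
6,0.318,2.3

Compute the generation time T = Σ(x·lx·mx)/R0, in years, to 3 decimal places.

lx·mx: 0, 1.0056, 1.0635, 1.9788, 0.8568, 1.9159, 0.7314 → R0 = 7.552
x·lx·mx: 0, 1.0056, 2.127, 5.9364, 3.4272, 9.5795, 4.3884 → Σ = 26.4641
T = 26.4641 / 7.552 = 3.504251… → 3.504

3.504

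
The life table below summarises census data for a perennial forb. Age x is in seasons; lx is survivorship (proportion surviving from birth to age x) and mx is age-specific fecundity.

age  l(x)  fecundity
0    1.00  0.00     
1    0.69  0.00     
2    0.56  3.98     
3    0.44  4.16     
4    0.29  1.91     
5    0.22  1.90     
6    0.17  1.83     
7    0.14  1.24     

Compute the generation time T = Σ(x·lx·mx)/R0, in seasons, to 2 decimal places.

lx·mx: 0, 0, 2.2288, 1.8304, 0.5539, 0.418, 0.3111, 0.1736 → R0 = 5.5158
x·lx·mx: 0, 0, 4.4576, 5.4912, 2.2156, 2.09, 1.8666, 1.2152 → Σ = 17.3362
T = 17.3362 / 5.5158 = 3.143007… → 3.14

3.14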